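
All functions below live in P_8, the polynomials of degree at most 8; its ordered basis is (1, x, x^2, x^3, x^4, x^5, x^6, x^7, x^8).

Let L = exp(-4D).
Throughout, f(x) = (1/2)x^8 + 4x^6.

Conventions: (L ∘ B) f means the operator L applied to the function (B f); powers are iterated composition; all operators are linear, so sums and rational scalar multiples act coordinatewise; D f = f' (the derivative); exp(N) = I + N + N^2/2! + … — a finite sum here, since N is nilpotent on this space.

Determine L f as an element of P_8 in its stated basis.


the image equals g(x) = (1/2)x^8 - 16x^7 + 228x^6 - 1888x^5 + 9920x^4 - 33792x^3 + 72704x^2 - 90112x + 49152

order-1 term: -16x^7 - 96x^5
order-2 term: 224x^6 + 960x^4
order-3 term: -1792x^5 - 5120x^3
order-4 term: 8960x^4 + 15360x^2
order-5 term: -28672x^3 - 24576x
order-6 term: 57344x^2 + 16384
order-7 term: -65536x
order-8 term: 32768
the series for exp(-4D) f terminates at order 8
exp(-4D) f = (1/2)x^8 - 16x^7 + 228x^6 - 1888x^5 + 9920x^4 - 33792x^3 + 72704x^2 - 90112x + 49152


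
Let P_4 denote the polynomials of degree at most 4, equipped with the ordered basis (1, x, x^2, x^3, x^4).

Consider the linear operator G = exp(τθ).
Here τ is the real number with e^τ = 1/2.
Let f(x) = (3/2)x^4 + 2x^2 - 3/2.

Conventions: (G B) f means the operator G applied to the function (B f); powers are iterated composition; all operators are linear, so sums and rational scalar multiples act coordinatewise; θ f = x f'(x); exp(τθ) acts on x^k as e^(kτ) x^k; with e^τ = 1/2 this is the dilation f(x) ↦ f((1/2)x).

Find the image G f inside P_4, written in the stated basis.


g(x) = (3/32)x^4 + (1/2)x^2 - 3/2

exp(τθ) x^k = e^(kτ) x^k; with e^τ = 1/2 this sends x^k to (1/2)^k x^k
x^2 ↦ 1/4 x^2
x^4 ↦ 1/16 x^4
applying this coordinatewise to f: exp(τθ) f = (3/32)x^4 + (1/2)x^2 - 3/2


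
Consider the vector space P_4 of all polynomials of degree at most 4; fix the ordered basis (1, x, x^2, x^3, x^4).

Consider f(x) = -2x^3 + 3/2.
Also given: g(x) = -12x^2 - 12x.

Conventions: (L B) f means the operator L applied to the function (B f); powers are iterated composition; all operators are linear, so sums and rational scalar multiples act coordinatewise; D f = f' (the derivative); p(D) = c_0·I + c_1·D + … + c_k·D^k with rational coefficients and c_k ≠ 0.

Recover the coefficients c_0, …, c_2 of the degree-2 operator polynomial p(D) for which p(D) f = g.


c_0 = 0, c_1 = 2, c_2 = 1

D^0 f = -2x^3 + 3/2
D^1 f = -6x^2
D^2 f = -12x
matching coefficients of g against c_0 f + c_1 Df + … from the top degree down determines the c_i
solution: c_0 = 0, c_1 = 2, c_2 = 1


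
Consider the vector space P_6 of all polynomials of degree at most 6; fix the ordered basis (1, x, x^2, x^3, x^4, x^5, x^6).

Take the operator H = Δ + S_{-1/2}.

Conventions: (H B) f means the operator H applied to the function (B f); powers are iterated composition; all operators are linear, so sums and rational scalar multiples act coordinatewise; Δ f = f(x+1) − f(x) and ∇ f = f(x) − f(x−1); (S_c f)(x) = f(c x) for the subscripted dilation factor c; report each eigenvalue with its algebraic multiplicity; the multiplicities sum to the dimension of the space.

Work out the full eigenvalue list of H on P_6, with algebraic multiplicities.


image of 1: 1
image of x: -(1/2)x + 1
image of x^2: (1/4)x^2 + 2x + 1
image of x^3: -(1/8)x^3 + 3x^2 + 3x + 1
image of x^4: (1/16)x^4 + 4x^3 + 6x^2 + 4x + 1
image of x^5: -(1/32)x^5 + 5x^4 + 10x^3 + 10x^2 + 5x + 1
image of x^6: (1/64)x^6 + 6x^5 + 15x^4 + 20x^3 + 15x^2 + 6x + 1
the matrix is upper triangular; its diagonal is (1, -1/2, 1/4, -1/8, 1/16, -1/32, 1/64)
for a triangular matrix the eigenvalues are the diagonal entries, with algebraic multiplicity their repetition count

λ = -1/2 (multiplicity 1), λ = -1/8 (multiplicity 1), λ = -1/32 (multiplicity 1), λ = 1/64 (multiplicity 1), λ = 1/16 (multiplicity 1), λ = 1/4 (multiplicity 1), λ = 1 (multiplicity 1)


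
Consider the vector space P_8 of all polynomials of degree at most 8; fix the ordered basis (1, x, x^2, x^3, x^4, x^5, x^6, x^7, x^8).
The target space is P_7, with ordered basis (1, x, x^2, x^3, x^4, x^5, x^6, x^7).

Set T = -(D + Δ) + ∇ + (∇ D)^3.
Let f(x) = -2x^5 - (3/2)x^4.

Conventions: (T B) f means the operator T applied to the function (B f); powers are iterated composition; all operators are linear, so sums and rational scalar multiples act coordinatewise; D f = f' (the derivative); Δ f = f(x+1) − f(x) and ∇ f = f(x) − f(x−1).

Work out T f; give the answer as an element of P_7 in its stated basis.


the result is g(x) = 10x^4 + 46x^3 + 18x^2 + 20x + 3

D f = -10x^4 - 6x^3
Δ f = -10x^4 - 26x^3 - 29x^2 - 16x - 7/2
(D + Δ) f = -20x^4 - 32x^3 - 29x^2 - 16x - 7/2
(-(D + Δ)) f = 20x^4 + 32x^3 + 29x^2 + 16x + 7/2
∇ f = -10x^4 + 14x^3 - 11x^2 + 4x - 1/2
D f = -10x^4 - 6x^3
∇ D f = -40x^3 + 42x^2 - 22x + 4
D (∇ D) f = -120x^2 + 84x - 22
∇ D (∇ D) f = -240x + 204
D (∇ D) (∇ D) f = -240
∇ D (∇ D) (∇ D) f = 0
(-(D + Δ) + ∇ + (∇ D)^3) f = 10x^4 + 46x^3 + 18x^2 + 20x + 3


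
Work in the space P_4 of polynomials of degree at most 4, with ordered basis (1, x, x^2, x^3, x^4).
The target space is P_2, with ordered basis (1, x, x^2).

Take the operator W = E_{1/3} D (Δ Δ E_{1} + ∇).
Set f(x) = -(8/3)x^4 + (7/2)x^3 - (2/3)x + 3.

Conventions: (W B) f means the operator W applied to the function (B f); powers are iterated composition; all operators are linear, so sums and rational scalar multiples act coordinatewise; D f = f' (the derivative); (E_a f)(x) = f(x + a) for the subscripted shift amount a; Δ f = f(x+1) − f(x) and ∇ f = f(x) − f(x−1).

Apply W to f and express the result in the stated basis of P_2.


E_{1} f = -(8/3)x^4 - (43/6)x^3 - (11/2)x^2 - (5/6)x + 19/6
Δ E_{1} f = -(32/3)x^3 - (75/2)x^2 - (259/6)x - 97/6
Δ Δ E_{1} f = -32x^2 - 107x - 274/3
∇ f = -(32/3)x^3 + (53/2)x^2 - (127/6)x + 11/2
(Δ Δ E_{1} + ∇) f = -(32/3)x^3 - (11/2)x^2 - (769/6)x - 515/6
D (Δ Δ E_{1} + ∇) f = -32x^2 - 11x - 769/6
E_{1/3} D (Δ Δ E_{1} + ∇) f = -32x^2 - (97/3)x - 2437/18

the image equals g(x) = -32x^2 - (97/3)x - 2437/18


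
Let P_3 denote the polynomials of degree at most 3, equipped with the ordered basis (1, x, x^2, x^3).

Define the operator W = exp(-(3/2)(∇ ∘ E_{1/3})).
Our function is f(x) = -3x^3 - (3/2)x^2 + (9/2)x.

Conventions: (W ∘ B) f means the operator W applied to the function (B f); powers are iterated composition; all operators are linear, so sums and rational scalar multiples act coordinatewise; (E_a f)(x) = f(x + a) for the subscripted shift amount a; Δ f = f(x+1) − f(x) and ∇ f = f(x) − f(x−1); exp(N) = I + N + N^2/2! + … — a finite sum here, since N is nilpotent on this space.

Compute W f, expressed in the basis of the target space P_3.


the result is g(x) = -3x^3 + 12x^2 - (63/4)x + 15/2

order-1 term: (27/2)x^2 - 6
order-2 term: -(81/4)x + 27/8
order-3 term: 81/8
the series for exp(-(3/2)(∇ ∘ E_{1/3})) f terminates at order 3
exp(-(3/2)(∇ ∘ E_{1/3})) f = -3x^3 + 12x^2 - (63/4)x + 15/2


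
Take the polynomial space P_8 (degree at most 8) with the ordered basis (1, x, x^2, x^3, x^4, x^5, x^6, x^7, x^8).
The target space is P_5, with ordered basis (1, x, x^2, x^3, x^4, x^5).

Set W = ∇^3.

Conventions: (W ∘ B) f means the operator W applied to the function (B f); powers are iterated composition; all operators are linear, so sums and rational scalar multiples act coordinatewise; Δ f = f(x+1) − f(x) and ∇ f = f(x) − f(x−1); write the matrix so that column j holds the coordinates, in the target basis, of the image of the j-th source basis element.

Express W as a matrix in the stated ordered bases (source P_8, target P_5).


the matrix is [[0, 0, 0, 6, -36, 150, -540, 1806, -5796]; [0, 0, 0, 0, 24, -180, 900, -3780, 14448]; [0, 0, 0, 0, 0, 60, -540, 3150, -15120]; [0, 0, 0, 0, 0, 0, 120, -1260, 8400]; [0, 0, 0, 0, 0, 0, 0, 210, -2520]; [0, 0, 0, 0, 0, 0, 0, 0, 336]] (rows listed top to bottom)

image of 1: 0
image of x: 0
image of x^2: 0
image of x^3: 6
image of x^4: 24x - 36
image of x^5: 60x^2 - 180x + 150
image of x^6: 120x^3 - 540x^2 + 900x - 540
image of x^7: 210x^4 - 1260x^3 + 3150x^2 - 3780x + 1806
image of x^8: 336x^5 - 2520x^4 + 8400x^3 - 15120x^2 + 14448x - 5796
each image's coordinates form column j of the matrix


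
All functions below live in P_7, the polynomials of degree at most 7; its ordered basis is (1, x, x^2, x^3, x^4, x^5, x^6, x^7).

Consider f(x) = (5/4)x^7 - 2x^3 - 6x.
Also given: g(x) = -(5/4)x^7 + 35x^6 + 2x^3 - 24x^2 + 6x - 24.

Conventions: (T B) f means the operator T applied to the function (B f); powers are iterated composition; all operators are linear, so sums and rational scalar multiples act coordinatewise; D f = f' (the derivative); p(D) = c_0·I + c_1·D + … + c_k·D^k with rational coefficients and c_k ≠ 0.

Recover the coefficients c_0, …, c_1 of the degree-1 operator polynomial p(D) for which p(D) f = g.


D^0 f = (5/4)x^7 - 2x^3 - 6x
D^1 f = (35/4)x^6 - 6x^2 - 6
matching coefficients of g against c_0 f + c_1 Df + … from the top degree down determines the c_i
solution: c_0 = -1, c_1 = 4

c_0 = -1, c_1 = 4


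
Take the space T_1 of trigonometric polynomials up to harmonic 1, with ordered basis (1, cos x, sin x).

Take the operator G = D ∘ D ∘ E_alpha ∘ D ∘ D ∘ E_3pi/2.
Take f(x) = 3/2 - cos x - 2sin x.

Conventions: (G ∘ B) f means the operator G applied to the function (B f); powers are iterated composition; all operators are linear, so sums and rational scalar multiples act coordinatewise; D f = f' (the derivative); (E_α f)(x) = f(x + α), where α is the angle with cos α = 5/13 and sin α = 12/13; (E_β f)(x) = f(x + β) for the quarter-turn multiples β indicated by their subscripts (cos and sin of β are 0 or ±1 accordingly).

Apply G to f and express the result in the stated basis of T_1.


g(x) = -(2/13)cos x - (29/13)sin x

E_3pi/2 f = 3/2 + 2cos x - sin x
D E_3pi/2 f = -cos x - 2sin x
D (D ∘ E_3pi/2) f = -2cos x + sin x
E_alpha D (D ∘ E_3pi/2) f = (2/13)cos x + (29/13)sin x
D E_alpha D (D ∘ E_3pi/2) f = (29/13)cos x - (2/13)sin x
D (D ∘ E_alpha ∘ D) (D ∘ E_3pi/2) f = -(2/13)cos x - (29/13)sin x


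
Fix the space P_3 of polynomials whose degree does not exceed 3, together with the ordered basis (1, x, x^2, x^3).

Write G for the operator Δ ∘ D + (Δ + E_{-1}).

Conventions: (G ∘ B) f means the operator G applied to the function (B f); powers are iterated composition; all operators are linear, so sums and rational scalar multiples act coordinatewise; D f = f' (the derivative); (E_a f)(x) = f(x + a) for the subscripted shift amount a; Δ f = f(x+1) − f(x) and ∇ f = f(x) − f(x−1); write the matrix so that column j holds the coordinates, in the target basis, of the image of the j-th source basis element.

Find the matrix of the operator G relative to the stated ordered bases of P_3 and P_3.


image of 1: 1
image of x: x
image of x^2: x^2 + 4
image of x^3: x^3 + 12x + 3
each image's coordinates form column j of the matrix

the matrix is [[1, 0, 4, 3]; [0, 1, 0, 12]; [0, 0, 1, 0]; [0, 0, 0, 1]] (rows listed top to bottom)


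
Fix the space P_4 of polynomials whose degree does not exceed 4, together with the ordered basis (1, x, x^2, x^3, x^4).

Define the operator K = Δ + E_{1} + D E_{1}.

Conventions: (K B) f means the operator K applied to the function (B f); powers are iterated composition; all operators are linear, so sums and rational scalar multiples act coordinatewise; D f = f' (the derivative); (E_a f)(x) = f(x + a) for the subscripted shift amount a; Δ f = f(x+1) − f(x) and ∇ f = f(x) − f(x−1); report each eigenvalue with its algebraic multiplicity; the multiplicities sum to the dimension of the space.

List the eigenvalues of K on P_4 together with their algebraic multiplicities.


λ = 1 (multiplicity 5)

image of 1: 1
image of x: x + 3
image of x^2: x^2 + 6x + 4
image of x^3: x^3 + 9x^2 + 12x + 5
image of x^4: x^4 + 12x^3 + 24x^2 + 20x + 6
the matrix is upper triangular; its diagonal is (1, 1, 1, 1, 1)
for a triangular matrix the eigenvalues are the diagonal entries, with algebraic multiplicity their repetition count


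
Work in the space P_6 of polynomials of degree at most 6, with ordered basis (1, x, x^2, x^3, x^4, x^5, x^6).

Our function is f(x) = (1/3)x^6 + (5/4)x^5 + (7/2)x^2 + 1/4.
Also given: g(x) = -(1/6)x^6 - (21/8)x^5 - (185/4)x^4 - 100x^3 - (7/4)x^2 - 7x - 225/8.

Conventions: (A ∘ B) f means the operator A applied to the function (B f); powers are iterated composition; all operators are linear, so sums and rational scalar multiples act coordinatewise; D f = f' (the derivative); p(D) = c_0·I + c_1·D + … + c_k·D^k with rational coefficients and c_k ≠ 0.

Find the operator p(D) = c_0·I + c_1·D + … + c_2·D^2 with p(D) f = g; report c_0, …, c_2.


c_0 = -1/2, c_1 = -1, c_2 = -4

D^0 f = (1/3)x^6 + (5/4)x^5 + (7/2)x^2 + 1/4
D^1 f = 2x^5 + (25/4)x^4 + 7x
D^2 f = 10x^4 + 25x^3 + 7
matching coefficients of g against c_0 f + c_1 Df + … from the top degree down determines the c_i
solution: c_0 = -1/2, c_1 = -1, c_2 = -4


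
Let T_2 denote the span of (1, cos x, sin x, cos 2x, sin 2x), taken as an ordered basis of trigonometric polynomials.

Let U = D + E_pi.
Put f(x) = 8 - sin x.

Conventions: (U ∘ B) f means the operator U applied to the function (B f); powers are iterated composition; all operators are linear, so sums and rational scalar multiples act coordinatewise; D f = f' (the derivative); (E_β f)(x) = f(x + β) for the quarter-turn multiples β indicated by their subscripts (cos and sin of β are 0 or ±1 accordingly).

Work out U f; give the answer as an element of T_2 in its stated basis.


the result is g(x) = 8 - cos x + sin x

D f = -cos x
E_pi f = 8 + sin x
(D + E_pi) f = 8 - cos x + sin x


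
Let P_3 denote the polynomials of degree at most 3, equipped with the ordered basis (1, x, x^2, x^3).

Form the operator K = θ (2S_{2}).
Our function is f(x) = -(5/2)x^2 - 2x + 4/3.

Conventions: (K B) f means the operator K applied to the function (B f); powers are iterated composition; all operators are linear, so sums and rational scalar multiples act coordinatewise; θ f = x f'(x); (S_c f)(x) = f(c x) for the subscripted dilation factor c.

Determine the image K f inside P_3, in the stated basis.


S_{2} f = -10x^2 - 4x + 4/3
(2S_{2}) f = -20x^2 - 8x + 8/3
θ (2S_{2}) f = -40x^2 - 8x

g(x) = -40x^2 - 8x


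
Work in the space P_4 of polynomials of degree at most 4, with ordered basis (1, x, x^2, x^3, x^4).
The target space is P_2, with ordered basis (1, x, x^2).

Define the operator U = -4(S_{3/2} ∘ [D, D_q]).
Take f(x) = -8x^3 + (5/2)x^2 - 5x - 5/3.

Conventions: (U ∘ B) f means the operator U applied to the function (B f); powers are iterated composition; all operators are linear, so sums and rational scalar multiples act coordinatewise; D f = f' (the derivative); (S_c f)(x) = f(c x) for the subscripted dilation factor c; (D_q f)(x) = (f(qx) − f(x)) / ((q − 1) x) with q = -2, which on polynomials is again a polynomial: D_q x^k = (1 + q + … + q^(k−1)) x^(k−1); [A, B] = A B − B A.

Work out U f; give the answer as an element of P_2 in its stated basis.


the image equals g(x) = 432x + 30

D_q f = -24x^2 - (5/2)x - 5
D D_q f = -48x - 5/2
D f = -24x^2 + 5x - 5
D_q D f = 24x + 5
[D, D_q] f = -72x - 15/2
S_{3/2} [D, D_q] f = -108x - 15/2
(-4(S_{3/2} ∘ [D, D_q])) f = 432x + 30


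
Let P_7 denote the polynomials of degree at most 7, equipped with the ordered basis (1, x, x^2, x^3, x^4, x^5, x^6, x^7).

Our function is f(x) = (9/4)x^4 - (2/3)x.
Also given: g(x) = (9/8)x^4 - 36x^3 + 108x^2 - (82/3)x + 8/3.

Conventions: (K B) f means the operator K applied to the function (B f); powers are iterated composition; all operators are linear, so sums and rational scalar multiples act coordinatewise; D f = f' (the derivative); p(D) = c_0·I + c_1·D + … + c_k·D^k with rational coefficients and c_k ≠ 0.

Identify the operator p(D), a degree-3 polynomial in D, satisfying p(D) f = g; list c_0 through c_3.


D^0 f = (9/4)x^4 - (2/3)x
D^1 f = 9x^3 - 2/3
D^2 f = 27x^2
D^3 f = 54x
matching coefficients of g against c_0 f + c_1 Df + … from the top degree down determines the c_i
solution: c_0 = 1/2, c_1 = -4, c_2 = 4, c_3 = -1/2

p(D) = (1/2)·I − 4·D + 4·D^2 − (1/2)·D^3, i.e. c_0 = 1/2, c_1 = -4, c_2 = 4, c_3 = -1/2


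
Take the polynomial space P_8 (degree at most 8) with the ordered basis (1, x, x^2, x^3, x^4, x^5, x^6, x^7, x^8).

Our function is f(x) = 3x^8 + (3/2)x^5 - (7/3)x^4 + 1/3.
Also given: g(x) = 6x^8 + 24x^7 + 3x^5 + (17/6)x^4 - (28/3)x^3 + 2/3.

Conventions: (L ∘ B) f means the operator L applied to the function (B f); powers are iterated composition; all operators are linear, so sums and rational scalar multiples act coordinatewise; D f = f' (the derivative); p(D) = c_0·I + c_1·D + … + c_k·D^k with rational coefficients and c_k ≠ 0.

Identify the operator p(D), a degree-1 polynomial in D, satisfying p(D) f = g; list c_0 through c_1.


D^0 f = 3x^8 + (3/2)x^5 - (7/3)x^4 + 1/3
D^1 f = 24x^7 + (15/2)x^4 - (28/3)x^3
matching coefficients of g against c_0 f + c_1 Df + … from the top degree down determines the c_i
solution: c_0 = 2, c_1 = 1

c_0 = 2, c_1 = 1


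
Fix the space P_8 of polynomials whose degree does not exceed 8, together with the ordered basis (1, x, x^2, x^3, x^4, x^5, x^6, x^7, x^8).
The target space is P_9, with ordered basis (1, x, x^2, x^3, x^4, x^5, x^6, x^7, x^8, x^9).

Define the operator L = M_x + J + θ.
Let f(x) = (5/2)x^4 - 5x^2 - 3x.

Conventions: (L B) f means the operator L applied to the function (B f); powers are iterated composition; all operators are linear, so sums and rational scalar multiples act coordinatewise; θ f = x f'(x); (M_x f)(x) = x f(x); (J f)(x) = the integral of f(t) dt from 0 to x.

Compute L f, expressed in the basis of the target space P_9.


M_x f = (5/2)x^5 - 5x^3 - 3x^2
J f = (1/2)x^5 - (5/3)x^3 - (3/2)x^2
θ f = 10x^4 - 10x^2 - 3x
(M_x + J + θ) f = 3x^5 + 10x^4 - (20/3)x^3 - (29/2)x^2 - 3x

the image equals g(x) = 3x^5 + 10x^4 - (20/3)x^3 - (29/2)x^2 - 3x


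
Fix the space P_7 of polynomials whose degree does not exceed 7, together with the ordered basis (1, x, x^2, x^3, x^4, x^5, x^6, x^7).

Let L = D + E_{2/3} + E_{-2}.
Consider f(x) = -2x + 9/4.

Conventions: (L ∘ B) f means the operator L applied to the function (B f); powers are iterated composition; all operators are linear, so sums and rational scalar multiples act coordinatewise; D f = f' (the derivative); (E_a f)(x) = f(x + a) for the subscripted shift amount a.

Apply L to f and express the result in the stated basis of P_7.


D f = -2
E_{2/3} f = -2x + 11/12
E_{-2} f = -2x + 25/4
(D + E_{2/3} + E_{-2}) f = -4x + 31/6

g(x) = -4x + 31/6


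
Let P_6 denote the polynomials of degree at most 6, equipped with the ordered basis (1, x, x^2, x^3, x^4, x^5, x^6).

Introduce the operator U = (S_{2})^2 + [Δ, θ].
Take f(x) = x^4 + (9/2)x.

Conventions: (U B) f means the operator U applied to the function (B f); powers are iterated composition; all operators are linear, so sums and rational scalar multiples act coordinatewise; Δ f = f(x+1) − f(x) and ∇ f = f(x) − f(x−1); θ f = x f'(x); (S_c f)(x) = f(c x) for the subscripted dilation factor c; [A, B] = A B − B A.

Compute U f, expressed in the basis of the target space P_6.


g(x) = 256x^4 + 4x^3 + 12x^2 + 30x + 17/2

S_{2} f = 16x^4 + 9x
S_{2} S_{2} f = 256x^4 + 18x
θ f = 4x^4 + (9/2)x
Δ θ f = 16x^3 + 24x^2 + 16x + 17/2
Δ f = 4x^3 + 6x^2 + 4x + 11/2
θ Δ f = 12x^3 + 12x^2 + 4x
[Δ, θ] f = 4x^3 + 12x^2 + 12x + 17/2
((S_{2})^2 + [Δ, θ]) f = 256x^4 + 4x^3 + 12x^2 + 30x + 17/2


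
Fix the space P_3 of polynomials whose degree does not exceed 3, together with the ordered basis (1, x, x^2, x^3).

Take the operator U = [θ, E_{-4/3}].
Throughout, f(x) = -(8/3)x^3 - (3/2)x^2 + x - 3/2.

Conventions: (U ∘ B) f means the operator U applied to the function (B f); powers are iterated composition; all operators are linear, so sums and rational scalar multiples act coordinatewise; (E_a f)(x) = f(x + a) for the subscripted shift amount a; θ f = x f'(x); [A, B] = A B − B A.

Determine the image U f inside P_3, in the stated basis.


g(x) = -(32/3)x^2 + (220/9)x - 332/27

E_{-4/3} f = -(8/3)x^3 + (55/6)x^2 - (83/9)x + 133/162
θ E_{-4/3} f = -8x^3 + (55/3)x^2 - (83/9)x
θ f = -8x^3 - 3x^2 + x
E_{-4/3} θ f = -8x^3 + 29x^2 - (101/3)x + 332/27
[θ, E_{-4/3}] f = -(32/3)x^2 + (220/9)x - 332/27


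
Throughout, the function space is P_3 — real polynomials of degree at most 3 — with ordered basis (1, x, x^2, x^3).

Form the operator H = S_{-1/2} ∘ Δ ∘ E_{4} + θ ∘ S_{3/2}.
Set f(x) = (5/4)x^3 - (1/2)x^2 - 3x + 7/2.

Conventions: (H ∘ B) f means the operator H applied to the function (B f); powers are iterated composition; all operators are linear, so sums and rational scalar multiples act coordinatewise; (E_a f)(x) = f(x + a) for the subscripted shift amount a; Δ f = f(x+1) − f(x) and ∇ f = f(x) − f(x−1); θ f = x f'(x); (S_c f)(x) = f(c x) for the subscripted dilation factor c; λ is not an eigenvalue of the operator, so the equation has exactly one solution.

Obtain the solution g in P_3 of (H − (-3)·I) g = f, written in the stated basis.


write g with unknown coordinates in the stated basis and equate coefficients in (H − (-3)·I) g = f
solving from the highest basis element down gives g = (2/21)x^3 - (8/105)x^2 - (376/945)x - 331/810
check: H g = (27/28)x^3 - (19/70)x^2 - (569/315)x + 638/135
so H g − (-3)·g = (5/4)x^3 - (1/2)x^2 - 3x + 7/2 = f ✓

the result is g(x) = (2/21)x^3 - (8/105)x^2 - (376/945)x - 331/810


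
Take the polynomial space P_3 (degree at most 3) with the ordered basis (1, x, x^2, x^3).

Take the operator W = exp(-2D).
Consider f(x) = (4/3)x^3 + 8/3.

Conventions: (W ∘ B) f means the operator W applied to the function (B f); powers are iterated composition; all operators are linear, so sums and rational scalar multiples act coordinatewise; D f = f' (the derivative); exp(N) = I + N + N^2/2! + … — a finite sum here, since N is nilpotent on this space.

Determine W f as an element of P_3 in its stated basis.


order-1 term: -8x^2
order-2 term: 16x
order-3 term: -32/3
the series for exp(-2D) f terminates at order 3
exp(-2D) f = (4/3)x^3 - 8x^2 + 16x - 8

the result is g(x) = (4/3)x^3 - 8x^2 + 16x - 8


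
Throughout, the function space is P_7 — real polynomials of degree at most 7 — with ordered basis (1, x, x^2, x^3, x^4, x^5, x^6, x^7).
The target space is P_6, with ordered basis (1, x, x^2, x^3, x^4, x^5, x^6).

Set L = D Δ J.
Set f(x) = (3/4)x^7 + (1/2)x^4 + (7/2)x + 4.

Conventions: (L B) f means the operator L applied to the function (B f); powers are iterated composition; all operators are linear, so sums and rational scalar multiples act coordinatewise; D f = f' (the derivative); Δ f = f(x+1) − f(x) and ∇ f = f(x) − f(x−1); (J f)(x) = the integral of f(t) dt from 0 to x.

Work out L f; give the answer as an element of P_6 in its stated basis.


J f = (3/32)x^8 + (1/10)x^5 + (7/4)x^2 + 4x
Δ J f = (3/4)x^7 + (21/8)x^6 + (21/4)x^5 + (113/16)x^4 + (25/4)x^3 + (29/8)x^2 + (19/4)x + 951/160
D Δ J f = (21/4)x^6 + (63/4)x^5 + (105/4)x^4 + (113/4)x^3 + (75/4)x^2 + (29/4)x + 19/4

the result is g(x) = (21/4)x^6 + (63/4)x^5 + (105/4)x^4 + (113/4)x^3 + (75/4)x^2 + (29/4)x + 19/4


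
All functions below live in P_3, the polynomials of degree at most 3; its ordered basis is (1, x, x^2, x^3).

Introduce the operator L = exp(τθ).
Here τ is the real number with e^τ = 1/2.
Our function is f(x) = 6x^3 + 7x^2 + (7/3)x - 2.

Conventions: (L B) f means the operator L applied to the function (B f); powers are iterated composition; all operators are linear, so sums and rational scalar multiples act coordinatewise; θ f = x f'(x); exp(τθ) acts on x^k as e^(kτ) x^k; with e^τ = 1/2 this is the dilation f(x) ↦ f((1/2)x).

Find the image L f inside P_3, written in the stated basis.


g(x) = (3/4)x^3 + (7/4)x^2 + (7/6)x - 2

exp(τθ) x^k = e^(kτ) x^k; with e^τ = 1/2 this sends x^k to (1/2)^k x^k
x ↦ 1/2 x
x^2 ↦ 1/4 x^2
x^3 ↦ 1/8 x^3
applying this coordinatewise to f: exp(τθ) f = (3/4)x^3 + (7/4)x^2 + (7/6)x - 2


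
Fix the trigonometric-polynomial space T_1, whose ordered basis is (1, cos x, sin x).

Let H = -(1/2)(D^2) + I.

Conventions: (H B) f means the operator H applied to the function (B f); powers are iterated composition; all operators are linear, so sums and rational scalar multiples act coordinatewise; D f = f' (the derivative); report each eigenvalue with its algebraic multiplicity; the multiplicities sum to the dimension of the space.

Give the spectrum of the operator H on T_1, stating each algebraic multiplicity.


λ = 1 (multiplicity 1), λ = 3/2 (multiplicity 2)

image of 1: 1
image of cos x: (3/2)cos x
image of sin x: (3/2)sin x
the matrix is diagonal; its diagonal is (1, 3/2, 3/2)
for a triangular matrix the eigenvalues are the diagonal entries, with algebraic multiplicity their repetition count


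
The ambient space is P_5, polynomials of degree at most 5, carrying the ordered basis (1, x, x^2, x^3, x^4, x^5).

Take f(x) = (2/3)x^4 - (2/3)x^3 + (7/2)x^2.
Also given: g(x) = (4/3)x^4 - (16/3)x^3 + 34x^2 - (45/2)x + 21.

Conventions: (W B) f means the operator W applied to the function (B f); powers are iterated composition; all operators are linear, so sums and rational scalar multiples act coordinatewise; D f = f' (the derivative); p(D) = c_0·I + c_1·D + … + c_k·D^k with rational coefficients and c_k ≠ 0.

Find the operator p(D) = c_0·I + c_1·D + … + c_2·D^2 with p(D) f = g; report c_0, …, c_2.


D^0 f = (2/3)x^4 - (2/3)x^3 + (7/2)x^2
D^1 f = (8/3)x^3 - 2x^2 + 7x
D^2 f = 8x^2 - 4x + 7
matching coefficients of g against c_0 f + c_1 Df + … from the top degree down determines the c_i
solution: c_0 = 2, c_1 = -3/2, c_2 = 3

p(D) = 2·I − (3/2)·D + 3·D^2, i.e. c_0 = 2, c_1 = -3/2, c_2 = 3


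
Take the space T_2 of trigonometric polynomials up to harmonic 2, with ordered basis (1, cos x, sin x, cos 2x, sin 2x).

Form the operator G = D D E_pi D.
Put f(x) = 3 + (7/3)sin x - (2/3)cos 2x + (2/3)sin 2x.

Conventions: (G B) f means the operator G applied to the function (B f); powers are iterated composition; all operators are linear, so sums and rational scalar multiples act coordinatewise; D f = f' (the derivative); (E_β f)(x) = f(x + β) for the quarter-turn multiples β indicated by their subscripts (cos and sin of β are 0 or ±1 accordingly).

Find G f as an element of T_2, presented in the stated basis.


the result is g(x) = (7/3)cos x - (16/3)cos 2x - (16/3)sin 2x

D f = (7/3)cos x + (4/3)cos 2x + (4/3)sin 2x
E_pi D f = -(7/3)cos x + (4/3)cos 2x + (4/3)sin 2x
D (E_pi D) f = (7/3)sin x + (8/3)cos 2x - (8/3)sin 2x
D D (E_pi D) f = (7/3)cos x - (16/3)cos 2x - (16/3)sin 2x


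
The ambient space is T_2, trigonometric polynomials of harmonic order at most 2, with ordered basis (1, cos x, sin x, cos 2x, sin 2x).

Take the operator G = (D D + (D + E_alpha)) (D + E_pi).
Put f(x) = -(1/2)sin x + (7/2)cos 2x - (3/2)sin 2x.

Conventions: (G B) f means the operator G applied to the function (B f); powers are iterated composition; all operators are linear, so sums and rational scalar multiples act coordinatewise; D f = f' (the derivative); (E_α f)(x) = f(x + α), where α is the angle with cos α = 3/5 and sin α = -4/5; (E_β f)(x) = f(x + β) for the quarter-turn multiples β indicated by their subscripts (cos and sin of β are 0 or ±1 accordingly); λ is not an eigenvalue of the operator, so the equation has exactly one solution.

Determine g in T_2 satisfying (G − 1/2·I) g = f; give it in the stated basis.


g(x) = -(2/3)cos x + (1/3)sin x - (3529/10361)cos 2x - (1603/10361)sin 2x

write g with unknown coordinates in the stated basis and equate coefficients in (G − 1/2·I) g = f
solving from the highest basis element down gives g = -(2/3)cos x + (1/3)sin x - (3529/10361)cos 2x - (1603/10361)sin 2x
check: G g = -(1/3)cos x - (1/3)sin x + (34499/10361)cos 2x - (16343/10361)sin 2x
so G g − 1/2·g = -(1/2)sin x + (7/2)cos 2x - (3/2)sin 2x = f ✓


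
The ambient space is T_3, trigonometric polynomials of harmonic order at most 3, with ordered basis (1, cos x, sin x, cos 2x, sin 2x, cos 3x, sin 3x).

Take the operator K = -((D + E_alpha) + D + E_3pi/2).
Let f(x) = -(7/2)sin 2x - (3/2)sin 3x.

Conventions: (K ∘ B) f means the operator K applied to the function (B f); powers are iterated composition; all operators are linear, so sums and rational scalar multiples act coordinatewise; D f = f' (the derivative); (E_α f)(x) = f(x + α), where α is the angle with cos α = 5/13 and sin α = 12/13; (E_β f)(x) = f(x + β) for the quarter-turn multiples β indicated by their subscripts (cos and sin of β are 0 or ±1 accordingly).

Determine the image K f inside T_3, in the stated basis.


D f = -7cos 2x - (9/2)cos 3x
E_alpha f = -(420/169)cos 2x + (833/338)sin 2x + (1242/2197)cos 3x + (6105/4394)sin 3x
(D + E_alpha) f = -(1603/169)cos 2x + (833/338)sin 2x - (17289/4394)cos 3x + (6105/4394)sin 3x
D f = -7cos 2x - (9/2)cos 3x
E_3pi/2 f = (7/2)sin 2x - (3/2)cos 3x
((D + E_alpha) + D + E_3pi/2) f = -(2786/169)cos 2x + (1008/169)sin 2x - (43653/4394)cos 3x + (6105/4394)sin 3x
(-((D + E_alpha) + D + E_3pi/2)) f = (2786/169)cos 2x - (1008/169)sin 2x + (43653/4394)cos 3x - (6105/4394)sin 3x

g(x) = (2786/169)cos 2x - (1008/169)sin 2x + (43653/4394)cos 3x - (6105/4394)sin 3x


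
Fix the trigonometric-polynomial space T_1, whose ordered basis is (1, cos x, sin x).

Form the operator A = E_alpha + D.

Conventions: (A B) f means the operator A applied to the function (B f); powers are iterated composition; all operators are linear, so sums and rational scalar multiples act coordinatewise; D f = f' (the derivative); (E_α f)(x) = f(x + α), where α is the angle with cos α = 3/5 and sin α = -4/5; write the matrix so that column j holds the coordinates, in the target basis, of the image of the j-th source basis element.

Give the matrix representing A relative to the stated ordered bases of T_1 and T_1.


image of 1: 1
image of cos x: (3/5)cos x - (1/5)sin x
image of sin x: (1/5)cos x + (3/5)sin x
each image's coordinates form column j of the matrix

the matrix is [[1, 0, 0]; [0, 3/5, 1/5]; [0, -1/5, 3/5]] (rows listed top to bottom)


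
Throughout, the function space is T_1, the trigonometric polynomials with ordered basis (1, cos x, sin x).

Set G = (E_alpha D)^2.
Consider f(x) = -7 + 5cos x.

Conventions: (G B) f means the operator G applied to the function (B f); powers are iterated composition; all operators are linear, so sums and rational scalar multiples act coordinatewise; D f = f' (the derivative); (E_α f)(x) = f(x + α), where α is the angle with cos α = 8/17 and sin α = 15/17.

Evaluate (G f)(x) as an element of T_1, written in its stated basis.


g(x) = (805/289)cos x + (1200/289)sin x

D f = -5sin x
E_alpha D f = -(75/17)cos x - (40/17)sin x
D (E_alpha D) f = -(40/17)cos x + (75/17)sin x
E_alpha D (E_alpha D) f = (805/289)cos x + (1200/289)sin x


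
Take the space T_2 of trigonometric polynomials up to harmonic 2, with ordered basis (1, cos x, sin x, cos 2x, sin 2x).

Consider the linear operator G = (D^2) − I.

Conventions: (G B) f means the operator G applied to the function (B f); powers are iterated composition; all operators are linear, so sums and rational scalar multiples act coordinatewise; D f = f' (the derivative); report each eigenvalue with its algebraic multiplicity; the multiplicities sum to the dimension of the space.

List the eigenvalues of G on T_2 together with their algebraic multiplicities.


image of 1: -1
image of cos x: -2cos x
image of sin x: -2sin x
image of cos 2x: -5cos 2x
image of sin 2x: -5sin 2x
the matrix is diagonal; its diagonal is (-1, -2, -2, -5, -5)
for a triangular matrix the eigenvalues are the diagonal entries, with algebraic multiplicity their repetition count

λ = -5 (multiplicity 2), λ = -2 (multiplicity 2), λ = -1 (multiplicity 1)


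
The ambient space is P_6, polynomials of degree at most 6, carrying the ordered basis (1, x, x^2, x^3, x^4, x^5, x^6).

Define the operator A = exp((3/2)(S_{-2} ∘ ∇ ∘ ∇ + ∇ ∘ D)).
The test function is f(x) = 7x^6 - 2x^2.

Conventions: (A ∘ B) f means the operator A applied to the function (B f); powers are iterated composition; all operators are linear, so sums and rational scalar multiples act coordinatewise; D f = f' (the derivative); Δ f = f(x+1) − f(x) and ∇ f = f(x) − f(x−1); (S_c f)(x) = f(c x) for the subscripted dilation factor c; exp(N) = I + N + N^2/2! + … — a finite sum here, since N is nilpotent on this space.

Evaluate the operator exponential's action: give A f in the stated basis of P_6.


g(x) = 7x^6 + 5355x^4 + 9450x^3 + 250423x^2 + 105525x + 519507

order-1 term: 5355x^4 + 9450x^3 + 9450x^2 + 3465x + 702
order-2 term: 240975x^2 + 102060x + 36855
order-3 term: 481950
the series for exp((3/2)(S_{-2} ∘ ∇ ∘ ∇ + ∇ ∘ D)) f terminates at order 3
exp((3/2)(S_{-2} ∘ ∇ ∘ ∇ + ∇ ∘ D)) f = 7x^6 + 5355x^4 + 9450x^3 + 250423x^2 + 105525x + 519507


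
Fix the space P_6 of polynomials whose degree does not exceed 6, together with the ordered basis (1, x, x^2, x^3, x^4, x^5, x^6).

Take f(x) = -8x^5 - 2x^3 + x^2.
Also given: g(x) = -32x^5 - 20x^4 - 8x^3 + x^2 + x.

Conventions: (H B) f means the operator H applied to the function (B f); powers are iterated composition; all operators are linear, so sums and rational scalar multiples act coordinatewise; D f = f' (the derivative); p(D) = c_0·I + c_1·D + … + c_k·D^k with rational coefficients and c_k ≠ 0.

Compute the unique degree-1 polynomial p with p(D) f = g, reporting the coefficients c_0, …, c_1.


p(D) = 4·I + (1/2)·D, i.e. c_0 = 4, c_1 = 1/2

D^0 f = -8x^5 - 2x^3 + x^2
D^1 f = -40x^4 - 6x^2 + 2x
matching coefficients of g against c_0 f + c_1 Df + … from the top degree down determines the c_i
solution: c_0 = 4, c_1 = 1/2


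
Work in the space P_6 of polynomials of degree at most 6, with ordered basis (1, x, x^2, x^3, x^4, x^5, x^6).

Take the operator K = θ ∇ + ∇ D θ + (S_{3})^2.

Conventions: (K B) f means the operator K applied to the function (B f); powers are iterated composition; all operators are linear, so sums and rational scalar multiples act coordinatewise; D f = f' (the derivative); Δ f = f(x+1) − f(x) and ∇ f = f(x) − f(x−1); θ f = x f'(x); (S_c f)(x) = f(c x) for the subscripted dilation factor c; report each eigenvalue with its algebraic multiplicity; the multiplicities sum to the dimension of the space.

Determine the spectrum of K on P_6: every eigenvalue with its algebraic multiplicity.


image of 1: 1
image of x: 9x
image of x^2: 81x^2 + 2x + 4
image of x^3: 729x^3 + 6x^2 + 15x - 9
image of x^4: 6561x^4 + 12x^3 + 36x^2 - 44x + 16
image of x^5: 59049x^5 + 20x^4 + 70x^3 - 130x^2 + 95x - 25
image of x^6: 531441x^6 + 30x^5 + 120x^4 - 300x^3 + 330x^2 - 174x + 36
the matrix is upper triangular; its diagonal is (1, 9, 81, 729, 6561, 59049, 531441)
for a triangular matrix the eigenvalues are the diagonal entries, with algebraic multiplicity their repetition count

λ = 1 (multiplicity 1), λ = 9 (multiplicity 1), λ = 81 (multiplicity 1), λ = 729 (multiplicity 1), λ = 6561 (multiplicity 1), λ = 59049 (multiplicity 1), λ = 531441 (multiplicity 1)


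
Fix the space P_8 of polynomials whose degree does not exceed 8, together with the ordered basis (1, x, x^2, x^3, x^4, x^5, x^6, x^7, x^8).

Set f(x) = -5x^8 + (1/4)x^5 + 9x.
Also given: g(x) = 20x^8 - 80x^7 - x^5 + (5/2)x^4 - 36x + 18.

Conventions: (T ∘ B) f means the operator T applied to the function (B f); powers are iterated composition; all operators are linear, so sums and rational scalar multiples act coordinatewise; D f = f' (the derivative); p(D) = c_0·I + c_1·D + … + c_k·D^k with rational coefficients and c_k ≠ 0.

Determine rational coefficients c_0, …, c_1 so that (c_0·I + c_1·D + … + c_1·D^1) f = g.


c_0 = -4, c_1 = 2

D^0 f = -5x^8 + (1/4)x^5 + 9x
D^1 f = -40x^7 + (5/4)x^4 + 9
matching coefficients of g against c_0 f + c_1 Df + … from the top degree down determines the c_i
solution: c_0 = -4, c_1 = 2


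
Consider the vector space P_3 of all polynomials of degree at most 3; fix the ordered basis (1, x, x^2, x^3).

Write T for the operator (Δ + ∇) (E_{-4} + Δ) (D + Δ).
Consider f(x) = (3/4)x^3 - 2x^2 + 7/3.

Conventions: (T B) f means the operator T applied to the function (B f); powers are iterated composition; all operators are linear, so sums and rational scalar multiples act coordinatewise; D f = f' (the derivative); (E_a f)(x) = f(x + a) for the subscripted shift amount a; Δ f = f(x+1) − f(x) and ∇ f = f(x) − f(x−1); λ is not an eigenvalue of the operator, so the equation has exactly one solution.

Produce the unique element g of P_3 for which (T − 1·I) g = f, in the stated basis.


write g with unknown coordinates in the stated basis and equate coefficients in (T − 1·I) g = f
solving from the highest basis element down gives g = -(3/4)x^3 + 2x^2 - 18x + 379/6
check: T g = -18x + 131/2
so T g − 1·g = (3/4)x^3 - 2x^2 + 7/3 = f ✓

the result is g(x) = -(3/4)x^3 + 2x^2 - 18x + 379/6


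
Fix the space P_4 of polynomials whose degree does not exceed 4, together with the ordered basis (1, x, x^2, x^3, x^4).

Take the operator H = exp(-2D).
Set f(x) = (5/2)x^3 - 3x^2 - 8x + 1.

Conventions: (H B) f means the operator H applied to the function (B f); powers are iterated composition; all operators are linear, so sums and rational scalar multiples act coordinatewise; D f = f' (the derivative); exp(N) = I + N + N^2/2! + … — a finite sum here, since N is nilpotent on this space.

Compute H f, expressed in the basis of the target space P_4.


the image equals g(x) = (5/2)x^3 - 18x^2 + 34x - 15

order-1 term: -15x^2 + 12x + 16
order-2 term: 30x - 12
order-3 term: -20
the series for exp(-2D) f terminates at order 3
exp(-2D) f = (5/2)x^3 - 18x^2 + 34x - 15


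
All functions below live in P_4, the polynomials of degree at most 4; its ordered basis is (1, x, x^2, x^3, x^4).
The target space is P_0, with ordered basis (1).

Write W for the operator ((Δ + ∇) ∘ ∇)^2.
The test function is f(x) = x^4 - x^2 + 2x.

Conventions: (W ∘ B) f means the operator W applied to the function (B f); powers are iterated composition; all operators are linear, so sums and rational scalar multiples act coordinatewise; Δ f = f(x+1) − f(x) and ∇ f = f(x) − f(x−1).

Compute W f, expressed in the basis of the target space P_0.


g(x) = 96

∇ f = 4x^3 - 6x^2 + 2x + 2
Δ ∇ f = 12x^2
∇ ∇ f = 12x^2 - 24x + 12
(Δ + ∇) ∇ f = 24x^2 - 24x + 12
∇ ((Δ + ∇) ∘ ∇) f = 48x - 48
Δ ∇ ((Δ + ∇) ∘ ∇) f = 48
∇ ∇ ((Δ + ∇) ∘ ∇) f = 48
(Δ + ∇) ∇ ((Δ + ∇) ∘ ∇) f = 96


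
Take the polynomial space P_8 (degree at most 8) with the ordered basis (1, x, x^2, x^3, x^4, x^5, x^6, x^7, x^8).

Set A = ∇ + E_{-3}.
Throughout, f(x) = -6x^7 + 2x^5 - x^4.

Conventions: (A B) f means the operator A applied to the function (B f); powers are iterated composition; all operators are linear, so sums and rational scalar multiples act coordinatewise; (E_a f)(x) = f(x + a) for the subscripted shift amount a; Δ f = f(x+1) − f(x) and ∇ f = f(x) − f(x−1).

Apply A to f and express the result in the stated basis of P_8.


the result is g(x) = -6x^7 + 84x^6 - 1006x^5 + 5439x^4 - 16632x^3 + 29924x^2 - 29672x + 12552

∇ f = -42x^6 + 126x^5 - 200x^4 + 186x^3 - 100x^2 + 28x - 3
E_{-3} f = -6x^7 + 126x^6 - 1132x^5 + 5639x^4 - 16818x^3 + 30024x^2 - 29700x + 12555
(∇ + E_{-3}) f = -6x^7 + 84x^6 - 1006x^5 + 5439x^4 - 16632x^3 + 29924x^2 - 29672x + 12552


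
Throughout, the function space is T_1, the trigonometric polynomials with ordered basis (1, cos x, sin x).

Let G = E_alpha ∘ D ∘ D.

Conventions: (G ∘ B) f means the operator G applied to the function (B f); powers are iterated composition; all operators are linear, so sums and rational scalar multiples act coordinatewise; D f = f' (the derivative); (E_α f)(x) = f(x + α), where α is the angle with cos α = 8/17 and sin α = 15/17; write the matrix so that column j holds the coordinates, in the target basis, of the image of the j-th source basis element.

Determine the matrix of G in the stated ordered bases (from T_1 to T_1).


image of 1: 0
image of cos x: -(8/17)cos x + (15/17)sin x
image of sin x: -(15/17)cos x - (8/17)sin x
each image's coordinates form column j of the matrix

the matrix is [[0, 0, 0]; [0, -8/17, -15/17]; [0, 15/17, -8/17]] (rows listed top to bottom)
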